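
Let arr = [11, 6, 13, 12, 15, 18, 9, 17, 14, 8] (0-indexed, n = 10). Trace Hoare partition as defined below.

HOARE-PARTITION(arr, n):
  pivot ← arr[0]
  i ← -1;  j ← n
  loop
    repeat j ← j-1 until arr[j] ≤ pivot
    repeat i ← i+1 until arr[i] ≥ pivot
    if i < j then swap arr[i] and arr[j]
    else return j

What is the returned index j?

pivot=11
j stops at 9 (8), i stops at 0 (11); swap ⇒ [8, 6, 13, 12, 15, 18, 9, 17, 14, 11]
j stops at 6 (9), i stops at 2 (13); swap ⇒ [8, 6, 9, 12, 15, 18, 13, 17, 14, 11]
j stops at 2, i stops at 3; i≥j ⇒ return 2. arr=[8, 6, 9, 12, 15, 18, 13, 17, 14, 11]

2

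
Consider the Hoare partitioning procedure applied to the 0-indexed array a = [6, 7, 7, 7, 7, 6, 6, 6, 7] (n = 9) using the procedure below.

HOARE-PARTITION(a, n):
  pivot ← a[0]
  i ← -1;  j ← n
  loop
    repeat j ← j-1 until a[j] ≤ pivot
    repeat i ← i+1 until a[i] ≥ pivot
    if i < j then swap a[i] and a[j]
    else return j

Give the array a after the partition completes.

[6, 6, 6, 7, 7, 7, 7, 6, 7]

pivot=6
j stops at 7 (6), i stops at 0 (6); swap ⇒ [6, 7, 7, 7, 7, 6, 6, 6, 7]
j stops at 6 (6), i stops at 1 (7); swap ⇒ [6, 6, 7, 7, 7, 6, 7, 6, 7]
j stops at 5 (6), i stops at 2 (7); swap ⇒ [6, 6, 6, 7, 7, 7, 7, 6, 7]
j stops at 2, i stops at 3; i≥j ⇒ return 2. a=[6, 6, 6, 7, 7, 7, 7, 6, 7]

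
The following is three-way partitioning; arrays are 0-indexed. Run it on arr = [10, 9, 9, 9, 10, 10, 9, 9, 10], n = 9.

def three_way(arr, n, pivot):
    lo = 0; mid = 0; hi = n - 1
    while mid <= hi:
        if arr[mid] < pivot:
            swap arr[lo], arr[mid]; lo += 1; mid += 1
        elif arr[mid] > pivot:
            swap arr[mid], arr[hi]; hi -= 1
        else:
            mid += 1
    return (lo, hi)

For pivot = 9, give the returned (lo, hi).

(0, 4)

lo=0 mid=0 hi=8
10>9: swap(0,8), hi=7 ⇒ [10, 9, 9, 9, 10, 10, 9, 9, 10]
10>9: swap(0,7), hi=6 ⇒ [9, 9, 9, 9, 10, 10, 9, 10, 10]
9=9: mid=1
9=9: mid=2
9=9: mid=3
9=9: mid=4
10>9: swap(4,6), hi=5 ⇒ [9, 9, 9, 9, 9, 10, 10, 10, 10]
9=9: mid=5
10>9: swap(5,5), hi=4 ⇒ [9, 9, 9, 9, 9, 10, 10, 10, 10]
done. lo=0 hi=4; arr=[9, 9, 9, 9, 9, 10, 10, 10, 10]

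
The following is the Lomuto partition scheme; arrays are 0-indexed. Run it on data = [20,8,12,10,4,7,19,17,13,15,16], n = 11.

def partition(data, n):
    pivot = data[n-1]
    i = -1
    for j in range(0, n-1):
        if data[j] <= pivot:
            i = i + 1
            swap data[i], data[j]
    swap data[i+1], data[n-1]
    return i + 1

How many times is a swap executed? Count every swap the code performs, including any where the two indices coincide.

pivot = data[10] = 16; i = -1
j=0: data[0]=20 > 16 → no swap
j=1: data[1]=8 ≤ 16 → i=0, swap data[0],data[1] → [8,20,12,10,4,7,19,17,13,15,16]
j=2: data[2]=12 ≤ 16 → i=1, swap data[1],data[2] → [8,12,20,10,4,7,19,17,13,15,16]
j=3: data[3]=10 ≤ 16 → i=2, swap data[2],data[3] → [8,12,10,20,4,7,19,17,13,15,16]
j=4: data[4]=4 ≤ 16 → i=3, swap data[3],data[4] → [8,12,10,4,20,7,19,17,13,15,16]
j=5: data[5]=7 ≤ 16 → i=4, swap data[4],data[5] → [8,12,10,4,7,20,19,17,13,15,16]
j=6: data[6]=19 > 16 → no swap
j=7: data[7]=17 > 16 → no swap
j=8: data[8]=13 ≤ 16 → i=5, swap data[5],data[8] → [8,12,10,4,7,13,19,17,20,15,16]
j=9: data[9]=15 ≤ 16 → i=6, swap data[6],data[9] → [8,12,10,4,7,13,15,17,20,19,16]
final swap data[7],data[10] → [8,12,10,4,7,13,15,16,20,19,17]; return 7

8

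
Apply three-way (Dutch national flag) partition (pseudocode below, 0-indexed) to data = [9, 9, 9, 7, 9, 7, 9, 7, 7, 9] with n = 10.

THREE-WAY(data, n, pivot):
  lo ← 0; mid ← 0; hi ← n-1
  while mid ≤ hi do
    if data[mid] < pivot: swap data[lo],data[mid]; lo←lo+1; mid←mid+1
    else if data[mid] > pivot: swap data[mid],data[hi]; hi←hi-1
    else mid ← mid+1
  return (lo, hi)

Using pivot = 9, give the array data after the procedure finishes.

lo=0 mid=0 hi=9
9=9: mid=1
9=9: mid=2
9=9: mid=3
7<9: swap(0,3), lo=1 mid=4 ⇒ [7, 9, 9, 9, 9, 7, 9, 7, 7, 9]
9=9: mid=5
7<9: swap(1,5), lo=2 mid=6 ⇒ [7, 7, 9, 9, 9, 9, 9, 7, 7, 9]
9=9: mid=7
7<9: swap(2,7), lo=3 mid=8 ⇒ [7, 7, 7, 9, 9, 9, 9, 9, 7, 9]
7<9: swap(3,8), lo=4 mid=9 ⇒ [7, 7, 7, 7, 9, 9, 9, 9, 9, 9]
9=9: mid=10
done. lo=4 hi=9; data=[7, 7, 7, 7, 9, 9, 9, 9, 9, 9]

[7, 7, 7, 7, 9, 9, 9, 9, 9, 9]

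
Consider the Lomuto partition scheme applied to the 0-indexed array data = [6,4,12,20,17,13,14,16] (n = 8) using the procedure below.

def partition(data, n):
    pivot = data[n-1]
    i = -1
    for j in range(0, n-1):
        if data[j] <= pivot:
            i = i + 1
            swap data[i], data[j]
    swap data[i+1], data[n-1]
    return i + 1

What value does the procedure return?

pivot = data[7] = 16; i = -1
j=0: data[0]=6 ≤ 16 → i=0, swap data[0],data[0] (no change) → [6,4,12,20,17,13,14,16]
j=1: data[1]=4 ≤ 16 → i=1, swap data[1],data[1] (no change) → [6,4,12,20,17,13,14,16]
j=2: data[2]=12 ≤ 16 → i=2, swap data[2],data[2] (no change) → [6,4,12,20,17,13,14,16]
j=3: data[3]=20 > 16 → no swap
j=4: data[4]=17 > 16 → no swap
j=5: data[5]=13 ≤ 16 → i=3, swap data[3],data[5] → [6,4,12,13,17,20,14,16]
j=6: data[6]=14 ≤ 16 → i=4, swap data[4],data[6] → [6,4,12,13,14,20,17,16]
final swap data[5],data[7] → [6,4,12,13,14,16,17,20]; return 5

5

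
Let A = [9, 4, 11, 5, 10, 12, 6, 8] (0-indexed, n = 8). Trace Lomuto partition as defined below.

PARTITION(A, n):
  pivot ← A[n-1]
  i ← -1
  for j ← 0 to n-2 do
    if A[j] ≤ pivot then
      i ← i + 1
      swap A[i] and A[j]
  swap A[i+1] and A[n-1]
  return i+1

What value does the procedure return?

pivot = A[7] = 8; i = -1
j=0: A[0]=9 > 8 → no swap
j=1: A[1]=4 ≤ 8 → i=0, swap A[0],A[1] → [4, 9, 11, 5, 10, 12, 6, 8]
j=2: A[2]=11 > 8 → no swap
j=3: A[3]=5 ≤ 8 → i=1, swap A[1],A[3] → [4, 5, 11, 9, 10, 12, 6, 8]
j=4: A[4]=10 > 8 → no swap
j=5: A[5]=12 > 8 → no swap
j=6: A[6]=6 ≤ 8 → i=2, swap A[2],A[6] → [4, 5, 6, 9, 10, 12, 11, 8]
final swap A[3],A[7] → [4, 5, 6, 8, 10, 12, 11, 9]; return 3

3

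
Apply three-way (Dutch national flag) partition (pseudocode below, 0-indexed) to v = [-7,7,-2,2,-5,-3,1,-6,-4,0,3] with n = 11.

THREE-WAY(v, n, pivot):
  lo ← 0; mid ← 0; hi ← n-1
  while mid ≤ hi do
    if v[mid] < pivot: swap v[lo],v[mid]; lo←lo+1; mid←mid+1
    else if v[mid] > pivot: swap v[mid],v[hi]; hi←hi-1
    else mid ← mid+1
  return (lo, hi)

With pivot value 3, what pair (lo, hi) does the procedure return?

pivot = 3; lo=0, mid=0, hi=10
v[mid]=-7<3: swap v[0],v[0]; lo=1,mid=1 → [-7,7,-2,2,-5,-3,1,-6,-4,0,3]
v[mid]=7>3: swap v[1],v[10]; hi=9 → [-7,3,-2,2,-5,-3,1,-6,-4,0,7]
v[mid]=3=3: mid=2
v[mid]=-2<3: swap v[1],v[2]; lo=2,mid=3 → [-7,-2,3,2,-5,-3,1,-6,-4,0,7]
v[mid]=2<3: swap v[2],v[3]; lo=3,mid=4 → [-7,-2,2,3,-5,-3,1,-6,-4,0,7]
v[mid]=-5<3: swap v[3],v[4]; lo=4,mid=5 → [-7,-2,2,-5,3,-3,1,-6,-4,0,7]
v[mid]=-3<3: swap v[4],v[5]; lo=5,mid=6 → [-7,-2,2,-5,-3,3,1,-6,-4,0,7]
v[mid]=1<3: swap v[5],v[6]; lo=6,mid=7 → [-7,-2,2,-5,-3,1,3,-6,-4,0,7]
v[mid]=-6<3: swap v[6],v[7]; lo=7,mid=8 → [-7,-2,2,-5,-3,1,-6,3,-4,0,7]
v[mid]=-4<3: swap v[7],v[8]; lo=8,mid=9 → [-7,-2,2,-5,-3,1,-6,-4,3,0,7]
v[mid]=0<3: swap v[8],v[9]; lo=9,mid=10 → [-7,-2,2,-5,-3,1,-6,-4,0,3,7]
end: lo=9, hi=9; v = [-7,-2,2,-5,-3,1,-6,-4,0,3,7]

(9, 9)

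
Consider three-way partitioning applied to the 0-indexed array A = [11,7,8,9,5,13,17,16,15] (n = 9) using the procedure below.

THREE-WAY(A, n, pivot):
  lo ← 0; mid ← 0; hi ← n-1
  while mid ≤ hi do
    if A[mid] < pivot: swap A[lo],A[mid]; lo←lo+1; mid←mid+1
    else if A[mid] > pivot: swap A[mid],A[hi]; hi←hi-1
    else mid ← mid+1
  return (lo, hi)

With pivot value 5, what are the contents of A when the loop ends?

lo=0 mid=0 hi=8
11>5: swap(0,8), hi=7 ⇒ [15,7,8,9,5,13,17,16,11]
15>5: swap(0,7), hi=6 ⇒ [16,7,8,9,5,13,17,15,11]
16>5: swap(0,6), hi=5 ⇒ [17,7,8,9,5,13,16,15,11]
17>5: swap(0,5), hi=4 ⇒ [13,7,8,9,5,17,16,15,11]
13>5: swap(0,4), hi=3 ⇒ [5,7,8,9,13,17,16,15,11]
5=5: mid=1
7>5: swap(1,3), hi=2 ⇒ [5,9,8,7,13,17,16,15,11]
9>5: swap(1,2), hi=1 ⇒ [5,8,9,7,13,17,16,15,11]
8>5: swap(1,1), hi=0 ⇒ [5,8,9,7,13,17,16,15,11]
done. lo=0 hi=0; A=[5,8,9,7,13,17,16,15,11]

[5,8,9,7,13,17,16,15,11]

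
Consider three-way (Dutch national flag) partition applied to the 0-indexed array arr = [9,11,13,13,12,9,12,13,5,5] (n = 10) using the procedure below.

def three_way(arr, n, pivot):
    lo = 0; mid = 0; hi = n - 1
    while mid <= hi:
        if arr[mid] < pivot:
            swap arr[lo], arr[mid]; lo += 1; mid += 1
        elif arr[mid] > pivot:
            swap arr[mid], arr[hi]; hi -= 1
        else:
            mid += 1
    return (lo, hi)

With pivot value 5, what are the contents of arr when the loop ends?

lo=0 mid=0 hi=9
9>5: swap(0,9), hi=8 ⇒ [5,11,13,13,12,9,12,13,5,9]
5=5: mid=1
11>5: swap(1,8), hi=7 ⇒ [5,5,13,13,12,9,12,13,11,9]
5=5: mid=2
13>5: swap(2,7), hi=6 ⇒ [5,5,13,13,12,9,12,13,11,9]
13>5: swap(2,6), hi=5 ⇒ [5,5,12,13,12,9,13,13,11,9]
12>5: swap(2,5), hi=4 ⇒ [5,5,9,13,12,12,13,13,11,9]
9>5: swap(2,4), hi=3 ⇒ [5,5,12,13,9,12,13,13,11,9]
12>5: swap(2,3), hi=2 ⇒ [5,5,13,12,9,12,13,13,11,9]
13>5: swap(2,2), hi=1 ⇒ [5,5,13,12,9,12,13,13,11,9]
done. lo=0 hi=1; arr=[5,5,13,12,9,12,13,13,11,9]

[5,5,13,12,9,12,13,13,11,9]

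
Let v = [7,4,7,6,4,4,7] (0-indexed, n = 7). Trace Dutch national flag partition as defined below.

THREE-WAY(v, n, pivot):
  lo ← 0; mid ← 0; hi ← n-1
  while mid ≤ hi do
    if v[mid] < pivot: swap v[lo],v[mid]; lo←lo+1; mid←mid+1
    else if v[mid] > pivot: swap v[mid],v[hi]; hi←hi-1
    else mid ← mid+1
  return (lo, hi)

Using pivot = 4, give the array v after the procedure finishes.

[4,4,4,6,7,7,7]

lo=0 mid=0 hi=6
7>4: swap(0,6), hi=5 ⇒ [7,4,7,6,4,4,7]
7>4: swap(0,5), hi=4 ⇒ [4,4,7,6,4,7,7]
4=4: mid=1
4=4: mid=2
7>4: swap(2,4), hi=3 ⇒ [4,4,4,6,7,7,7]
4=4: mid=3
6>4: swap(3,3), hi=2 ⇒ [4,4,4,6,7,7,7]
done. lo=0 hi=2; v=[4,4,4,6,7,7,7]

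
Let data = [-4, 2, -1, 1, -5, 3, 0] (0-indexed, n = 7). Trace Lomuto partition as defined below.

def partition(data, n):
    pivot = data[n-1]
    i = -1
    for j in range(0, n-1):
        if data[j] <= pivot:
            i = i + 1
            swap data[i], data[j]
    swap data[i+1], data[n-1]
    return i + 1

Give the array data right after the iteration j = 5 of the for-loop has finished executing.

pivot = data[6] = 0; i = -1
j=0: data[0]=-4 ≤ 0 → i=0, swap data[0],data[0] (no change) → [-4, 2, -1, 1, -5, 3, 0]
j=1: data[1]=2 > 0 → no swap
j=2: data[2]=-1 ≤ 0 → i=1, swap data[1],data[2] → [-4, -1, 2, 1, -5, 3, 0]
j=3: data[3]=1 > 0 → no swap
j=4: data[4]=-5 ≤ 0 → i=2, swap data[2],data[4] → [-4, -1, -5, 1, 2, 3, 0]
j=5: data[5]=3 > 0 → no swap
(after j=5) data = [-4, -1, -5, 1, 2, 3, 0]

[-4, -1, -5, 1, 2, 3, 0]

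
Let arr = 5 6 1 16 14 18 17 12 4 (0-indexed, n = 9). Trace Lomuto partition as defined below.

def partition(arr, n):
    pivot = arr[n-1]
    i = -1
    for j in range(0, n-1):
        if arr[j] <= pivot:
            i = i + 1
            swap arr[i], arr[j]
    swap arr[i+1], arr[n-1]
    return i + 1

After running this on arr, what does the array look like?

pivot=4, i=-1
j=0: 5>4, skip
j=1: 6>4, skip
j=2: 1≤4, i=0, swap(0,2) ⇒ 1 6 5 16 14 18 17 12 4
j=3: 16>4, skip
j=4: 14>4, skip
j=5: 18>4, skip
j=6: 17>4, skip
j=7: 12>4, skip
swap(1,8) ⇒ 1 4 5 16 14 18 17 12 6; return 1

1 4 5 16 14 18 17 12 6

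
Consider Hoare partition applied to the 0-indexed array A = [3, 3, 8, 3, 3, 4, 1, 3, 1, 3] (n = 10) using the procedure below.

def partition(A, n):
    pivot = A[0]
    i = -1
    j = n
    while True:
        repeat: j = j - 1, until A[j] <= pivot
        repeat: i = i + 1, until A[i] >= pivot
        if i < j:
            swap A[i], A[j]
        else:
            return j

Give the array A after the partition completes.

pivot = A[0] = 3; i = -1, j = 10
j→9 (A[9]=3≤3), i→0 (A[0]=3≥3); i<j, swap → [3, 3, 8, 3, 3, 4, 1, 3, 1, 3]
j→8 (A[8]=1≤3), i→1 (A[1]=3≥3); i<j, swap → [3, 1, 8, 3, 3, 4, 1, 3, 3, 3]
j→7 (A[7]=3≤3), i→2 (A[2]=8≥3); i<j, swap → [3, 1, 3, 3, 3, 4, 1, 8, 3, 3]
j→6 (A[6]=1≤3), i→3 (A[3]=3≥3); i<j, swap → [3, 1, 3, 1, 3, 4, 3, 8, 3, 3]
j→4, i→4; i≥j, return j=4. A = [3, 1, 3, 1, 3, 4, 3, 8, 3, 3]

[3, 1, 3, 1, 3, 4, 3, 8, 3, 3]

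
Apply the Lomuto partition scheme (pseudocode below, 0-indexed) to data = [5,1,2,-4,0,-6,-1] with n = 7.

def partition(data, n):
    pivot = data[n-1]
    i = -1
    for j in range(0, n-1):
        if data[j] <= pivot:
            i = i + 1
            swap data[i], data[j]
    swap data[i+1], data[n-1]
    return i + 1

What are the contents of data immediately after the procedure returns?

[-4,-6,-1,5,0,1,2]

pivot=-1, i=-1
j=0: 5>-1, skip
j=1: 1>-1, skip
j=2: 2>-1, skip
j=3: -4≤-1, i=0, swap(0,3) ⇒ [-4,1,2,5,0,-6,-1]
j=4: 0>-1, skip
j=5: -6≤-1, i=1, swap(1,5) ⇒ [-4,-6,2,5,0,1,-1]
swap(2,6) ⇒ [-4,-6,-1,5,0,1,2]; return 2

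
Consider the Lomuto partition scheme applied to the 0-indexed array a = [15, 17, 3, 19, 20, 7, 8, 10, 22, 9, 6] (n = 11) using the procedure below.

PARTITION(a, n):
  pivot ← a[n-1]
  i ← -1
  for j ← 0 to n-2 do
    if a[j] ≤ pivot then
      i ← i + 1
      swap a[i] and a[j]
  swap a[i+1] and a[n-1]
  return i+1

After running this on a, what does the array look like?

pivot=6, i=-1
j=0: 15>6, skip
j=1: 17>6, skip
j=2: 3≤6, i=0, swap(0,2) ⇒ [3, 17, 15, 19, 20, 7, 8, 10, 22, 9, 6]
j=3: 19>6, skip
j=4: 20>6, skip
j=5: 7>6, skip
j=6: 8>6, skip
j=7: 10>6, skip
j=8: 22>6, skip
j=9: 9>6, skip
swap(1,10) ⇒ [3, 6, 15, 19, 20, 7, 8, 10, 22, 9, 17]; return 1

[3, 6, 15, 19, 20, 7, 8, 10, 22, 9, 17]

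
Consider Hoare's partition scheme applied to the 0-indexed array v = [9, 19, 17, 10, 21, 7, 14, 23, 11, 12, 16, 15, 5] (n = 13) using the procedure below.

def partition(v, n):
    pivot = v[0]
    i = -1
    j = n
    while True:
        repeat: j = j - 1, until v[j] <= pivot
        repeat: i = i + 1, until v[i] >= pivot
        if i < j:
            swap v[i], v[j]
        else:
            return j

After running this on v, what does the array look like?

pivot=9
j stops at 12 (5), i stops at 0 (9); swap ⇒ [5, 19, 17, 10, 21, 7, 14, 23, 11, 12, 16, 15, 9]
j stops at 5 (7), i stops at 1 (19); swap ⇒ [5, 7, 17, 10, 21, 19, 14, 23, 11, 12, 16, 15, 9]
j stops at 1, i stops at 2; i≥j ⇒ return 1. v=[5, 7, 17, 10, 21, 19, 14, 23, 11, 12, 16, 15, 9]

[5, 7, 17, 10, 21, 19, 14, 23, 11, 12, 16, 15, 9]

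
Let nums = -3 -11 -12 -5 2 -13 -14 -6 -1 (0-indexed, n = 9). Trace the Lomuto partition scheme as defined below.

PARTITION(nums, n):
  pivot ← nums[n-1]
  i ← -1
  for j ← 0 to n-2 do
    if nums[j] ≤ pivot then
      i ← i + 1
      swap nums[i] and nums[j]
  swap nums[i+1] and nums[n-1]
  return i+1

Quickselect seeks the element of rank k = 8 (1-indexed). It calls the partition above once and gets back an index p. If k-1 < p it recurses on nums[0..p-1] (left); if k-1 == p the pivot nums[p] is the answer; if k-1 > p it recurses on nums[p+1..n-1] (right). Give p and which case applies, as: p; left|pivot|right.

7; pivot

pivot = nums[8] = -1; i = -1
j=0: nums[0]=-3 ≤ -1 → i=0, swap nums[0],nums[0] (no change) → -3 -11 -12 -5 2 -13 -14 -6 -1
j=1: nums[1]=-11 ≤ -1 → i=1, swap nums[1],nums[1] (no change) → -3 -11 -12 -5 2 -13 -14 -6 -1
j=2: nums[2]=-12 ≤ -1 → i=2, swap nums[2],nums[2] (no change) → -3 -11 -12 -5 2 -13 -14 -6 -1
j=3: nums[3]=-5 ≤ -1 → i=3, swap nums[3],nums[3] (no change) → -3 -11 -12 -5 2 -13 -14 -6 -1
j=4: nums[4]=2 > -1 → no swap
j=5: nums[5]=-13 ≤ -1 → i=4, swap nums[4],nums[5] → -3 -11 -12 -5 -13 2 -14 -6 -1
j=6: nums[6]=-14 ≤ -1 → i=5, swap nums[5],nums[6] → -3 -11 -12 -5 -13 -14 2 -6 -1
j=7: nums[7]=-6 ≤ -1 → i=6, swap nums[6],nums[7] → -3 -11 -12 -5 -13 -14 -6 2 -1
final swap nums[7],nums[8] → -3 -11 -12 -5 -13 -14 -6 -1 2; return 7
p = 7; k-1 = 7 == 7 ⇒ pivot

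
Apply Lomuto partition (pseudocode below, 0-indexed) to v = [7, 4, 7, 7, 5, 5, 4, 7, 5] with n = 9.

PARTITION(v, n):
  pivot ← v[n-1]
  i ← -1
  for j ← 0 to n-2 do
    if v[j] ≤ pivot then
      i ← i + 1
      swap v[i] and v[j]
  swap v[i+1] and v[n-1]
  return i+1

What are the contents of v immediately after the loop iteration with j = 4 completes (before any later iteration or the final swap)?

[4, 5, 7, 7, 7, 5, 4, 7, 5]

pivot = v[8] = 5; i = -1
j=0: v[0]=7 > 5 → no swap
j=1: v[1]=4 ≤ 5 → i=0, swap v[0],v[1] → [4, 7, 7, 7, 5, 5, 4, 7, 5]
j=2: v[2]=7 > 5 → no swap
j=3: v[3]=7 > 5 → no swap
j=4: v[4]=5 ≤ 5 → i=1, swap v[1],v[4] → [4, 5, 7, 7, 7, 5, 4, 7, 5]
(after j=4) v = [4, 5, 7, 7, 7, 5, 4, 7, 5]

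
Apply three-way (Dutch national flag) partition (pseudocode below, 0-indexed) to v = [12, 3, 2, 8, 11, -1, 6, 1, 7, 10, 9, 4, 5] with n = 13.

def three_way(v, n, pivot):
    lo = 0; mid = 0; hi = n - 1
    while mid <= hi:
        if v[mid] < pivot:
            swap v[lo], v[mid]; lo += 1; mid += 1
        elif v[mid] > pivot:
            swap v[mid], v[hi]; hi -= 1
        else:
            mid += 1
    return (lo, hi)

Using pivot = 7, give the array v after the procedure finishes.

pivot = 7; lo=0, mid=0, hi=12
v[mid]=12>7: swap v[0],v[12]; hi=11 → [5, 3, 2, 8, 11, -1, 6, 1, 7, 10, 9, 4, 12]
v[mid]=5<7: swap v[0],v[0]; lo=1,mid=1 → [5, 3, 2, 8, 11, -1, 6, 1, 7, 10, 9, 4, 12]
v[mid]=3<7: swap v[1],v[1]; lo=2,mid=2 → [5, 3, 2, 8, 11, -1, 6, 1, 7, 10, 9, 4, 12]
v[mid]=2<7: swap v[2],v[2]; lo=3,mid=3 → [5, 3, 2, 8, 11, -1, 6, 1, 7, 10, 9, 4, 12]
v[mid]=8>7: swap v[3],v[11]; hi=10 → [5, 3, 2, 4, 11, -1, 6, 1, 7, 10, 9, 8, 12]
v[mid]=4<7: swap v[3],v[3]; lo=4,mid=4 → [5, 3, 2, 4, 11, -1, 6, 1, 7, 10, 9, 8, 12]
v[mid]=11>7: swap v[4],v[10]; hi=9 → [5, 3, 2, 4, 9, -1, 6, 1, 7, 10, 11, 8, 12]
v[mid]=9>7: swap v[4],v[9]; hi=8 → [5, 3, 2, 4, 10, -1, 6, 1, 7, 9, 11, 8, 12]
v[mid]=10>7: swap v[4],v[8]; hi=7 → [5, 3, 2, 4, 7, -1, 6, 1, 10, 9, 11, 8, 12]
v[mid]=7=7: mid=5
v[mid]=-1<7: swap v[4],v[5]; lo=5,mid=6 → [5, 3, 2, 4, -1, 7, 6, 1, 10, 9, 11, 8, 12]
v[mid]=6<7: swap v[5],v[6]; lo=6,mid=7 → [5, 3, 2, 4, -1, 6, 7, 1, 10, 9, 11, 8, 12]
v[mid]=1<7: swap v[6],v[7]; lo=7,mid=8 → [5, 3, 2, 4, -1, 6, 1, 7, 10, 9, 11, 8, 12]
end: lo=7, hi=7; v = [5, 3, 2, 4, -1, 6, 1, 7, 10, 9, 11, 8, 12]

[5, 3, 2, 4, -1, 6, 1, 7, 10, 9, 11, 8, 12]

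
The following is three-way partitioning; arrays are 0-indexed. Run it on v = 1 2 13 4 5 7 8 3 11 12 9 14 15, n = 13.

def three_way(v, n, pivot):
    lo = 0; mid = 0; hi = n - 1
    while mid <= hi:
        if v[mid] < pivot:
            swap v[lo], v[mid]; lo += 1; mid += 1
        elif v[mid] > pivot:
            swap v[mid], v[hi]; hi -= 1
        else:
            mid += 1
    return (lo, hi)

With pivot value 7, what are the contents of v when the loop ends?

pivot = 7; lo=0, mid=0, hi=12
v[mid]=1<7: swap v[0],v[0]; lo=1,mid=1 → 1 2 13 4 5 7 8 3 11 12 9 14 15
v[mid]=2<7: swap v[1],v[1]; lo=2,mid=2 → 1 2 13 4 5 7 8 3 11 12 9 14 15
v[mid]=13>7: swap v[2],v[12]; hi=11 → 1 2 15 4 5 7 8 3 11 12 9 14 13
v[mid]=15>7: swap v[2],v[11]; hi=10 → 1 2 14 4 5 7 8 3 11 12 9 15 13
v[mid]=14>7: swap v[2],v[10]; hi=9 → 1 2 9 4 5 7 8 3 11 12 14 15 13
v[mid]=9>7: swap v[2],v[9]; hi=8 → 1 2 12 4 5 7 8 3 11 9 14 15 13
v[mid]=12>7: swap v[2],v[8]; hi=7 → 1 2 11 4 5 7 8 3 12 9 14 15 13
v[mid]=11>7: swap v[2],v[7]; hi=6 → 1 2 3 4 5 7 8 11 12 9 14 15 13
v[mid]=3<7: swap v[2],v[2]; lo=3,mid=3 → 1 2 3 4 5 7 8 11 12 9 14 15 13
v[mid]=4<7: swap v[3],v[3]; lo=4,mid=4 → 1 2 3 4 5 7 8 11 12 9 14 15 13
v[mid]=5<7: swap v[4],v[4]; lo=5,mid=5 → 1 2 3 4 5 7 8 11 12 9 14 15 13
v[mid]=7=7: mid=6
v[mid]=8>7: swap v[6],v[6]; hi=5 → 1 2 3 4 5 7 8 11 12 9 14 15 13
end: lo=5, hi=5; v = 1 2 3 4 5 7 8 11 12 9 14 15 13

1 2 3 4 5 7 8 11 12 9 14 15 13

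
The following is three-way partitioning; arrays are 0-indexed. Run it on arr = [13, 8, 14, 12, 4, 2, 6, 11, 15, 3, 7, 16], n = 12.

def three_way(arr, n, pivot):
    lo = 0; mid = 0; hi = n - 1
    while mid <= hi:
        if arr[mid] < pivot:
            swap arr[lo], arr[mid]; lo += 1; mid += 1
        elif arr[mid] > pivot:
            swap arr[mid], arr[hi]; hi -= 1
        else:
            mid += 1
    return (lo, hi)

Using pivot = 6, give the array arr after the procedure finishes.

[3, 2, 4, 6, 12, 14, 11, 15, 8, 7, 16, 13]

lo=0 mid=0 hi=11
13>6: swap(0,11), hi=10 ⇒ [16, 8, 14, 12, 4, 2, 6, 11, 15, 3, 7, 13]
16>6: swap(0,10), hi=9 ⇒ [7, 8, 14, 12, 4, 2, 6, 11, 15, 3, 16, 13]
7>6: swap(0,9), hi=8 ⇒ [3, 8, 14, 12, 4, 2, 6, 11, 15, 7, 16, 13]
3<6: swap(0,0), lo=1 mid=1 ⇒ [3, 8, 14, 12, 4, 2, 6, 11, 15, 7, 16, 13]
8>6: swap(1,8), hi=7 ⇒ [3, 15, 14, 12, 4, 2, 6, 11, 8, 7, 16, 13]
15>6: swap(1,7), hi=6 ⇒ [3, 11, 14, 12, 4, 2, 6, 15, 8, 7, 16, 13]
11>6: swap(1,6), hi=5 ⇒ [3, 6, 14, 12, 4, 2, 11, 15, 8, 7, 16, 13]
6=6: mid=2
14>6: swap(2,5), hi=4 ⇒ [3, 6, 2, 12, 4, 14, 11, 15, 8, 7, 16, 13]
2<6: swap(1,2), lo=2 mid=3 ⇒ [3, 2, 6, 12, 4, 14, 11, 15, 8, 7, 16, 13]
12>6: swap(3,4), hi=3 ⇒ [3, 2, 6, 4, 12, 14, 11, 15, 8, 7, 16, 13]
4<6: swap(2,3), lo=3 mid=4 ⇒ [3, 2, 4, 6, 12, 14, 11, 15, 8, 7, 16, 13]
done. lo=3 hi=3; arr=[3, 2, 4, 6, 12, 14, 11, 15, 8, 7, 16, 13]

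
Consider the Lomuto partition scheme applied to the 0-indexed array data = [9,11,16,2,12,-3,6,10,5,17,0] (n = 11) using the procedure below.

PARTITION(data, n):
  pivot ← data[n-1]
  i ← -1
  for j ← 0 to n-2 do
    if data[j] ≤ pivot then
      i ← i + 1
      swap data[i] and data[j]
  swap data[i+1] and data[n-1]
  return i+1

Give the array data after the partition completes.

pivot=0, i=-1
j=0: 9>0, skip
j=1: 11>0, skip
j=2: 16>0, skip
j=3: 2>0, skip
j=4: 12>0, skip
j=5: -3≤0, i=0, swap(0,5) ⇒ [-3,11,16,2,12,9,6,10,5,17,0]
j=6: 6>0, skip
j=7: 10>0, skip
j=8: 5>0, skip
j=9: 17>0, skip
swap(1,10) ⇒ [-3,0,16,2,12,9,6,10,5,17,11]; return 1

[-3,0,16,2,12,9,6,10,5,17,11]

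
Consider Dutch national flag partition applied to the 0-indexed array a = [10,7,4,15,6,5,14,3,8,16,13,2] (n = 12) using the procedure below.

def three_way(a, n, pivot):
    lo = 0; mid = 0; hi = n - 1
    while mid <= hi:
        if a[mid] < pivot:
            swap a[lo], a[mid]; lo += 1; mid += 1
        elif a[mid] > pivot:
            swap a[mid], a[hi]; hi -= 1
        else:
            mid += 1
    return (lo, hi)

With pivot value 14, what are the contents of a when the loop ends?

pivot = 14; lo=0, mid=0, hi=11
a[mid]=10<14: swap a[0],a[0]; lo=1,mid=1 → [10,7,4,15,6,5,14,3,8,16,13,2]
a[mid]=7<14: swap a[1],a[1]; lo=2,mid=2 → [10,7,4,15,6,5,14,3,8,16,13,2]
a[mid]=4<14: swap a[2],a[2]; lo=3,mid=3 → [10,7,4,15,6,5,14,3,8,16,13,2]
a[mid]=15>14: swap a[3],a[11]; hi=10 → [10,7,4,2,6,5,14,3,8,16,13,15]
a[mid]=2<14: swap a[3],a[3]; lo=4,mid=4 → [10,7,4,2,6,5,14,3,8,16,13,15]
a[mid]=6<14: swap a[4],a[4]; lo=5,mid=5 → [10,7,4,2,6,5,14,3,8,16,13,15]
a[mid]=5<14: swap a[5],a[5]; lo=6,mid=6 → [10,7,4,2,6,5,14,3,8,16,13,15]
a[mid]=14=14: mid=7
a[mid]=3<14: swap a[6],a[7]; lo=7,mid=8 → [10,7,4,2,6,5,3,14,8,16,13,15]
a[mid]=8<14: swap a[7],a[8]; lo=8,mid=9 → [10,7,4,2,6,5,3,8,14,16,13,15]
a[mid]=16>14: swap a[9],a[10]; hi=9 → [10,7,4,2,6,5,3,8,14,13,16,15]
a[mid]=13<14: swap a[8],a[9]; lo=9,mid=10 → [10,7,4,2,6,5,3,8,13,14,16,15]
end: lo=9, hi=9; a = [10,7,4,2,6,5,3,8,13,14,16,15]

[10,7,4,2,6,5,3,8,13,14,16,15]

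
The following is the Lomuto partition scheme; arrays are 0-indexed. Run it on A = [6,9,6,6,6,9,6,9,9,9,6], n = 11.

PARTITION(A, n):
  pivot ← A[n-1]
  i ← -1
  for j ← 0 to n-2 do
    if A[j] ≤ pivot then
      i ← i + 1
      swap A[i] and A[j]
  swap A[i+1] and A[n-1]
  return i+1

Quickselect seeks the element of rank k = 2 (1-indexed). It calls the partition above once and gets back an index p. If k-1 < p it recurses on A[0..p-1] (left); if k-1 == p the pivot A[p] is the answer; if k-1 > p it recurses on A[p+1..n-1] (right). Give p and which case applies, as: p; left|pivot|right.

pivot=6, i=-1
j=0: 6≤6, i=0, swap(0,0) ⇒ [6,9,6,6,6,9,6,9,9,9,6]
j=1: 9>6, skip
j=2: 6≤6, i=1, swap(1,2) ⇒ [6,6,9,6,6,9,6,9,9,9,6]
j=3: 6≤6, i=2, swap(2,3) ⇒ [6,6,6,9,6,9,6,9,9,9,6]
j=4: 6≤6, i=3, swap(3,4) ⇒ [6,6,6,6,9,9,6,9,9,9,6]
j=5: 9>6, skip
j=6: 6≤6, i=4, swap(4,6) ⇒ [6,6,6,6,6,9,9,9,9,9,6]
j=7: 9>6, skip
j=8: 9>6, skip
j=9: 9>6, skip
swap(5,10) ⇒ [6,6,6,6,6,6,9,9,9,9,9]; return 5
p = 5; k-1 = 1 < 5 ⇒ left

5; left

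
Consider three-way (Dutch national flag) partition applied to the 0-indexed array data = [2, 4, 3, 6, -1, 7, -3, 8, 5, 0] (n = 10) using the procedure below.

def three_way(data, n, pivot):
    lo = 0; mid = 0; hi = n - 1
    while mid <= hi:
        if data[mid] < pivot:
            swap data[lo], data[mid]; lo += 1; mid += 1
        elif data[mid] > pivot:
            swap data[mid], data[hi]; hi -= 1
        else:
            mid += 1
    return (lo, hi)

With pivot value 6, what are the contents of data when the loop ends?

lo=0 mid=0 hi=9
2<6: swap(0,0), lo=1 mid=1 ⇒ [2, 4, 3, 6, -1, 7, -3, 8, 5, 0]
4<6: swap(1,1), lo=2 mid=2 ⇒ [2, 4, 3, 6, -1, 7, -3, 8, 5, 0]
3<6: swap(2,2), lo=3 mid=3 ⇒ [2, 4, 3, 6, -1, 7, -3, 8, 5, 0]
6=6: mid=4
-1<6: swap(3,4), lo=4 mid=5 ⇒ [2, 4, 3, -1, 6, 7, -3, 8, 5, 0]
7>6: swap(5,9), hi=8 ⇒ [2, 4, 3, -1, 6, 0, -3, 8, 5, 7]
0<6: swap(4,5), lo=5 mid=6 ⇒ [2, 4, 3, -1, 0, 6, -3, 8, 5, 7]
-3<6: swap(5,6), lo=6 mid=7 ⇒ [2, 4, 3, -1, 0, -3, 6, 8, 5, 7]
8>6: swap(7,8), hi=7 ⇒ [2, 4, 3, -1, 0, -3, 6, 5, 8, 7]
5<6: swap(6,7), lo=7 mid=8 ⇒ [2, 4, 3, -1, 0, -3, 5, 6, 8, 7]
done. lo=7 hi=7; data=[2, 4, 3, -1, 0, -3, 5, 6, 8, 7]

[2, 4, 3, -1, 0, -3, 5, 6, 8, 7]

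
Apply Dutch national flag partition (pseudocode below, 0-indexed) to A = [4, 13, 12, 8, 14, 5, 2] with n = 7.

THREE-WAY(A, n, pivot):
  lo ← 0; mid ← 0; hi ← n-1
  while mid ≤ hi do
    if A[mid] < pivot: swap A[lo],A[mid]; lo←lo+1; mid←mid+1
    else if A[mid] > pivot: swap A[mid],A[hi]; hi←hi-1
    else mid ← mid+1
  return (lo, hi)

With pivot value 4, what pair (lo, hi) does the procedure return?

(1, 1)

pivot = 4; lo=0, mid=0, hi=6
A[mid]=4=4: mid=1
A[mid]=13>4: swap A[1],A[6]; hi=5 → [4, 2, 12, 8, 14, 5, 13]
A[mid]=2<4: swap A[0],A[1]; lo=1,mid=2 → [2, 4, 12, 8, 14, 5, 13]
A[mid]=12>4: swap A[2],A[5]; hi=4 → [2, 4, 5, 8, 14, 12, 13]
A[mid]=5>4: swap A[2],A[4]; hi=3 → [2, 4, 14, 8, 5, 12, 13]
A[mid]=14>4: swap A[2],A[3]; hi=2 → [2, 4, 8, 14, 5, 12, 13]
A[mid]=8>4: swap A[2],A[2]; hi=1 → [2, 4, 8, 14, 5, 12, 13]
end: lo=1, hi=1; A = [2, 4, 8, 14, 5, 12, 13]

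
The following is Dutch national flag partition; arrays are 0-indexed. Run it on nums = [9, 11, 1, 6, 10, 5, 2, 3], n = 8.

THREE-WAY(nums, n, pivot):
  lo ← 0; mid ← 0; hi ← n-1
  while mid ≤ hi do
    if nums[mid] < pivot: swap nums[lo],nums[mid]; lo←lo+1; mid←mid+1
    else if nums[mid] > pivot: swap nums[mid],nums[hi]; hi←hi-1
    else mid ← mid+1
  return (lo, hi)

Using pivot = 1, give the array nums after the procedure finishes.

[1, 11, 6, 10, 5, 2, 3, 9]

lo=0 mid=0 hi=7
9>1: swap(0,7), hi=6 ⇒ [3, 11, 1, 6, 10, 5, 2, 9]
3>1: swap(0,6), hi=5 ⇒ [2, 11, 1, 6, 10, 5, 3, 9]
2>1: swap(0,5), hi=4 ⇒ [5, 11, 1, 6, 10, 2, 3, 9]
5>1: swap(0,4), hi=3 ⇒ [10, 11, 1, 6, 5, 2, 3, 9]
10>1: swap(0,3), hi=2 ⇒ [6, 11, 1, 10, 5, 2, 3, 9]
6>1: swap(0,2), hi=1 ⇒ [1, 11, 6, 10, 5, 2, 3, 9]
1=1: mid=1
11>1: swap(1,1), hi=0 ⇒ [1, 11, 6, 10, 5, 2, 3, 9]
done. lo=0 hi=0; nums=[1, 11, 6, 10, 5, 2, 3, 9]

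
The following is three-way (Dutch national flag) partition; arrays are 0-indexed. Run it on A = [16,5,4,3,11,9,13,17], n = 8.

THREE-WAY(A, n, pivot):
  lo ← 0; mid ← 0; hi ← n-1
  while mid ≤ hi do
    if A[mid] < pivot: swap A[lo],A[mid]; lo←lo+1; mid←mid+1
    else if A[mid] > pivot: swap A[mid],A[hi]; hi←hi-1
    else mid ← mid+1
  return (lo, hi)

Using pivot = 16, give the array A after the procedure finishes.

[5,4,3,11,9,13,16,17]

lo=0 mid=0 hi=7
16=16: mid=1
5<16: swap(0,1), lo=1 mid=2 ⇒ [5,16,4,3,11,9,13,17]
4<16: swap(1,2), lo=2 mid=3 ⇒ [5,4,16,3,11,9,13,17]
3<16: swap(2,3), lo=3 mid=4 ⇒ [5,4,3,16,11,9,13,17]
11<16: swap(3,4), lo=4 mid=5 ⇒ [5,4,3,11,16,9,13,17]
9<16: swap(4,5), lo=5 mid=6 ⇒ [5,4,3,11,9,16,13,17]
13<16: swap(5,6), lo=6 mid=7 ⇒ [5,4,3,11,9,13,16,17]
17>16: swap(7,7), hi=6 ⇒ [5,4,3,11,9,13,16,17]
done. lo=6 hi=6; A=[5,4,3,11,9,13,16,17]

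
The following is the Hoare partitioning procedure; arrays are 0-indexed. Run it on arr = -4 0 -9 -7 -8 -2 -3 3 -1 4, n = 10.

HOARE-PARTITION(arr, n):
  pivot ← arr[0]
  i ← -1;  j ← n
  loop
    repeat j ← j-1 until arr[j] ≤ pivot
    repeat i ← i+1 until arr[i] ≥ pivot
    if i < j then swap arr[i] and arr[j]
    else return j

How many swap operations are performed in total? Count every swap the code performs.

2

pivot=-4
j stops at 4 (-8), i stops at 0 (-4); swap ⇒ -8 0 -9 -7 -4 -2 -3 3 -1 4
j stops at 3 (-7), i stops at 1 (0); swap ⇒ -8 -7 -9 0 -4 -2 -3 3 -1 4
j stops at 2, i stops at 3; i≥j ⇒ return 2. arr=-8 -7 -9 0 -4 -2 -3 3 -1 4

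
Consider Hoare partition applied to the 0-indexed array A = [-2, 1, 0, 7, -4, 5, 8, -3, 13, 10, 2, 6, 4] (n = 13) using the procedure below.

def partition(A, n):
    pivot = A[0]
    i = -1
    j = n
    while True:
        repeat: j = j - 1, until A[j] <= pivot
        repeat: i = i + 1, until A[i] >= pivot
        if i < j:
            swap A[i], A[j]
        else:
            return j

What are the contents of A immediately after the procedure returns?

[-3, -4, 0, 7, 1, 5, 8, -2, 13, 10, 2, 6, 4]

pivot=-2
j stops at 7 (-3), i stops at 0 (-2); swap ⇒ [-3, 1, 0, 7, -4, 5, 8, -2, 13, 10, 2, 6, 4]
j stops at 4 (-4), i stops at 1 (1); swap ⇒ [-3, -4, 0, 7, 1, 5, 8, -2, 13, 10, 2, 6, 4]
j stops at 1, i stops at 2; i≥j ⇒ return 1. A=[-3, -4, 0, 7, 1, 5, 8, -2, 13, 10, 2, 6, 4]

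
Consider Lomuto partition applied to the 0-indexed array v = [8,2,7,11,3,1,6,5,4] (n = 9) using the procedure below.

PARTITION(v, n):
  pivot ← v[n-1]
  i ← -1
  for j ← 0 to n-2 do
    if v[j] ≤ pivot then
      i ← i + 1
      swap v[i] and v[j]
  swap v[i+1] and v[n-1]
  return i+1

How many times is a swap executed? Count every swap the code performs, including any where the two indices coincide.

4

pivot = v[8] = 4; i = -1
j=0: v[0]=8 > 4 → no swap
j=1: v[1]=2 ≤ 4 → i=0, swap v[0],v[1] → [2,8,7,11,3,1,6,5,4]
j=2: v[2]=7 > 4 → no swap
j=3: v[3]=11 > 4 → no swap
j=4: v[4]=3 ≤ 4 → i=1, swap v[1],v[4] → [2,3,7,11,8,1,6,5,4]
j=5: v[5]=1 ≤ 4 → i=2, swap v[2],v[5] → [2,3,1,11,8,7,6,5,4]
j=6: v[6]=6 > 4 → no swap
j=7: v[7]=5 > 4 → no swap
final swap v[3],v[8] → [2,3,1,4,8,7,6,5,11]; return 3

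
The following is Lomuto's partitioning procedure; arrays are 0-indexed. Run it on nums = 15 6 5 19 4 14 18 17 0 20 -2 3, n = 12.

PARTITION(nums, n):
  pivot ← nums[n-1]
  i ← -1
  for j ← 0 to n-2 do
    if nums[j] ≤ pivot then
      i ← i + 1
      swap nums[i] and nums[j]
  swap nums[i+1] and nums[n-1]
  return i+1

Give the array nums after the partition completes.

0 -2 3 19 4 14 18 17 15 20 6 5

pivot=3, i=-1
j=0: 15>3, skip
j=1: 6>3, skip
j=2: 5>3, skip
j=3: 19>3, skip
j=4: 4>3, skip
j=5: 14>3, skip
j=6: 18>3, skip
j=7: 17>3, skip
j=8: 0≤3, i=0, swap(0,8) ⇒ 0 6 5 19 4 14 18 17 15 20 -2 3
j=9: 20>3, skip
j=10: -2≤3, i=1, swap(1,10) ⇒ 0 -2 5 19 4 14 18 17 15 20 6 3
swap(2,11) ⇒ 0 -2 3 19 4 14 18 17 15 20 6 5; return 2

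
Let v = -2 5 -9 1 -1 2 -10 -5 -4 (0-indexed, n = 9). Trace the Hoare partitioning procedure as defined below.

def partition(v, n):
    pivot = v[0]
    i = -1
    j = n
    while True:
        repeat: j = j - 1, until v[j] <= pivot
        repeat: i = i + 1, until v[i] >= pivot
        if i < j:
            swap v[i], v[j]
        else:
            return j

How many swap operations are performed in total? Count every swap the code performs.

3

pivot=-2
j stops at 8 (-4), i stops at 0 (-2); swap ⇒ -4 5 -9 1 -1 2 -10 -5 -2
j stops at 7 (-5), i stops at 1 (5); swap ⇒ -4 -5 -9 1 -1 2 -10 5 -2
j stops at 6 (-10), i stops at 3 (1); swap ⇒ -4 -5 -9 -10 -1 2 1 5 -2
j stops at 3, i stops at 4; i≥j ⇒ return 3. v=-4 -5 -9 -10 -1 2 1 5 -2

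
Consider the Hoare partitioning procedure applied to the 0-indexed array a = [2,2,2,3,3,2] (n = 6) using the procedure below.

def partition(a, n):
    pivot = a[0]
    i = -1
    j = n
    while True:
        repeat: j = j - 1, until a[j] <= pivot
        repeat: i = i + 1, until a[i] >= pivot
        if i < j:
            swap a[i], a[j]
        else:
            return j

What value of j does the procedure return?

1

pivot=2
j stops at 5 (2), i stops at 0 (2); swap ⇒ [2,2,2,3,3,2]
j stops at 2 (2), i stops at 1 (2); swap ⇒ [2,2,2,3,3,2]
j stops at 1, i stops at 2; i≥j ⇒ return 1. a=[2,2,2,3,3,2]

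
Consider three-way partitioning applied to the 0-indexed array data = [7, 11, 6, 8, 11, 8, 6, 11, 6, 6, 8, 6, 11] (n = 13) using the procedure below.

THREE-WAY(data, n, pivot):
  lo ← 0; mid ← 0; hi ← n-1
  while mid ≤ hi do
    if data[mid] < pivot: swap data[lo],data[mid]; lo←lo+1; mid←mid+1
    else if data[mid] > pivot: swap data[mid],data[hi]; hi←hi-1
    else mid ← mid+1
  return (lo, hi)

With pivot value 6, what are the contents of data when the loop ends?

pivot = 6; lo=0, mid=0, hi=12
data[mid]=7>6: swap data[0],data[12]; hi=11 → [11, 11, 6, 8, 11, 8, 6, 11, 6, 6, 8, 6, 7]
data[mid]=11>6: swap data[0],data[11]; hi=10 → [6, 11, 6, 8, 11, 8, 6, 11, 6, 6, 8, 11, 7]
data[mid]=6=6: mid=1
data[mid]=11>6: swap data[1],data[10]; hi=9 → [6, 8, 6, 8, 11, 8, 6, 11, 6, 6, 11, 11, 7]
data[mid]=8>6: swap data[1],data[9]; hi=8 → [6, 6, 6, 8, 11, 8, 6, 11, 6, 8, 11, 11, 7]
data[mid]=6=6: mid=2
data[mid]=6=6: mid=3
data[mid]=8>6: swap data[3],data[8]; hi=7 → [6, 6, 6, 6, 11, 8, 6, 11, 8, 8, 11, 11, 7]
data[mid]=6=6: mid=4
data[mid]=11>6: swap data[4],data[7]; hi=6 → [6, 6, 6, 6, 11, 8, 6, 11, 8, 8, 11, 11, 7]
data[mid]=11>6: swap data[4],data[6]; hi=5 → [6, 6, 6, 6, 6, 8, 11, 11, 8, 8, 11, 11, 7]
data[mid]=6=6: mid=5
data[mid]=8>6: swap data[5],data[5]; hi=4 → [6, 6, 6, 6, 6, 8, 11, 11, 8, 8, 11, 11, 7]
end: lo=0, hi=4; data = [6, 6, 6, 6, 6, 8, 11, 11, 8, 8, 11, 11, 7]

[6, 6, 6, 6, 6, 8, 11, 11, 8, 8, 11, 11, 7]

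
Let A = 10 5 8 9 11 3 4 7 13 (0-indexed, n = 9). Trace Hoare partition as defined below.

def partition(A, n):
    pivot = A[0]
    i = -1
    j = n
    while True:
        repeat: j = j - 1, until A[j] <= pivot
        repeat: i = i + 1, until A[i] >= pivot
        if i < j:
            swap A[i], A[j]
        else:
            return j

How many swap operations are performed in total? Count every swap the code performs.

pivot = A[0] = 10; i = -1, j = 9
j→7 (A[7]=7≤10), i→0 (A[0]=10≥10); i<j, swap → 7 5 8 9 11 3 4 10 13
j→6 (A[6]=4≤10), i→4 (A[4]=11≥10); i<j, swap → 7 5 8 9 4 3 11 10 13
j→5, i→6; i≥j, return j=5. A = 7 5 8 9 4 3 11 10 13

2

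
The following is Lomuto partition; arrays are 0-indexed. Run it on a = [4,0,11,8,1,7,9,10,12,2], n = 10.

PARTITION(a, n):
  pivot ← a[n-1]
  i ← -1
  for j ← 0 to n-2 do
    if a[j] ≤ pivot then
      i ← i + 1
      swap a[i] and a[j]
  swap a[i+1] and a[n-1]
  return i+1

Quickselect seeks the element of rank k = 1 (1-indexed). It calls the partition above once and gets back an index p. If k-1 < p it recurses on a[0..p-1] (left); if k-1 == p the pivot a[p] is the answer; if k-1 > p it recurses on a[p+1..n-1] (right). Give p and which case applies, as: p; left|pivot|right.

pivot = a[9] = 2; i = -1
j=0: a[0]=4 > 2 → no swap
j=1: a[1]=0 ≤ 2 → i=0, swap a[0],a[1] → [0,4,11,8,1,7,9,10,12,2]
j=2: a[2]=11 > 2 → no swap
j=3: a[3]=8 > 2 → no swap
j=4: a[4]=1 ≤ 2 → i=1, swap a[1],a[4] → [0,1,11,8,4,7,9,10,12,2]
j=5: a[5]=7 > 2 → no swap
j=6: a[6]=9 > 2 → no swap
j=7: a[7]=10 > 2 → no swap
j=8: a[8]=12 > 2 → no swap
final swap a[2],a[9] → [0,1,2,8,4,7,9,10,12,11]; return 2
p = 2; k-1 = 0 < 2 ⇒ left

2; left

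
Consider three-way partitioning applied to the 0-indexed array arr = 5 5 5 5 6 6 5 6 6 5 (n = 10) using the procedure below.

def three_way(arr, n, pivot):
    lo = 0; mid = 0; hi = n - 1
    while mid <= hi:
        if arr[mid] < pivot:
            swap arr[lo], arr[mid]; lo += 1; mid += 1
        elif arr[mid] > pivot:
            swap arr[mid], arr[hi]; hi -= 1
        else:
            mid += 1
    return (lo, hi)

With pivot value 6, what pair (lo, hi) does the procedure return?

pivot = 6; lo=0, mid=0, hi=9
arr[mid]=5<6: swap arr[0],arr[0]; lo=1,mid=1 → 5 5 5 5 6 6 5 6 6 5
arr[mid]=5<6: swap arr[1],arr[1]; lo=2,mid=2 → 5 5 5 5 6 6 5 6 6 5
arr[mid]=5<6: swap arr[2],arr[2]; lo=3,mid=3 → 5 5 5 5 6 6 5 6 6 5
arr[mid]=5<6: swap arr[3],arr[3]; lo=4,mid=4 → 5 5 5 5 6 6 5 6 6 5
arr[mid]=6=6: mid=5
arr[mid]=6=6: mid=6
arr[mid]=5<6: swap arr[4],arr[6]; lo=5,mid=7 → 5 5 5 5 5 6 6 6 6 5
arr[mid]=6=6: mid=8
arr[mid]=6=6: mid=9
arr[mid]=5<6: swap arr[5],arr[9]; lo=6,mid=10 → 5 5 5 5 5 5 6 6 6 6
end: lo=6, hi=9; arr = 5 5 5 5 5 5 6 6 6 6

(6, 9)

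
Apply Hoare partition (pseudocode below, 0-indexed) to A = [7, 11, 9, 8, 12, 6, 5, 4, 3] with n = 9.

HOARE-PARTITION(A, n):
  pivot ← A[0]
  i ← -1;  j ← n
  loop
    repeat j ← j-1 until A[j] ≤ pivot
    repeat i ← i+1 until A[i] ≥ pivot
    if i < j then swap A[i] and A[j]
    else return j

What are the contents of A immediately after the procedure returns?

pivot=7
j stops at 8 (3), i stops at 0 (7); swap ⇒ [3, 11, 9, 8, 12, 6, 5, 4, 7]
j stops at 7 (4), i stops at 1 (11); swap ⇒ [3, 4, 9, 8, 12, 6, 5, 11, 7]
j stops at 6 (5), i stops at 2 (9); swap ⇒ [3, 4, 5, 8, 12, 6, 9, 11, 7]
j stops at 5 (6), i stops at 3 (8); swap ⇒ [3, 4, 5, 6, 12, 8, 9, 11, 7]
j stops at 3, i stops at 4; i≥j ⇒ return 3. A=[3, 4, 5, 6, 12, 8, 9, 11, 7]

[3, 4, 5, 6, 12, 8, 9, 11, 7]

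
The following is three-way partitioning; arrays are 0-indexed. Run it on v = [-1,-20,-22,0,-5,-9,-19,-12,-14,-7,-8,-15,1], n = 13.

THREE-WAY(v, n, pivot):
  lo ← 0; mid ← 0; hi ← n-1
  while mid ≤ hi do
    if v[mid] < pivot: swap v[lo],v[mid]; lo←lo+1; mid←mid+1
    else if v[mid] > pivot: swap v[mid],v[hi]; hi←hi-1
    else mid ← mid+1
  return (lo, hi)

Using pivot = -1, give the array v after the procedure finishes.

[-20,-22,-15,-5,-9,-19,-12,-14,-7,-8,-1,1,0]

lo=0 mid=0 hi=12
-1=-1: mid=1
-20<-1: swap(0,1), lo=1 mid=2 ⇒ [-20,-1,-22,0,-5,-9,-19,-12,-14,-7,-8,-15,1]
-22<-1: swap(1,2), lo=2 mid=3 ⇒ [-20,-22,-1,0,-5,-9,-19,-12,-14,-7,-8,-15,1]
0>-1: swap(3,12), hi=11 ⇒ [-20,-22,-1,1,-5,-9,-19,-12,-14,-7,-8,-15,0]
1>-1: swap(3,11), hi=10 ⇒ [-20,-22,-1,-15,-5,-9,-19,-12,-14,-7,-8,1,0]
-15<-1: swap(2,3), lo=3 mid=4 ⇒ [-20,-22,-15,-1,-5,-9,-19,-12,-14,-7,-8,1,0]
-5<-1: swap(3,4), lo=4 mid=5 ⇒ [-20,-22,-15,-5,-1,-9,-19,-12,-14,-7,-8,1,0]
-9<-1: swap(4,5), lo=5 mid=6 ⇒ [-20,-22,-15,-5,-9,-1,-19,-12,-14,-7,-8,1,0]
-19<-1: swap(5,6), lo=6 mid=7 ⇒ [-20,-22,-15,-5,-9,-19,-1,-12,-14,-7,-8,1,0]
-12<-1: swap(6,7), lo=7 mid=8 ⇒ [-20,-22,-15,-5,-9,-19,-12,-1,-14,-7,-8,1,0]
-14<-1: swap(7,8), lo=8 mid=9 ⇒ [-20,-22,-15,-5,-9,-19,-12,-14,-1,-7,-8,1,0]
-7<-1: swap(8,9), lo=9 mid=10 ⇒ [-20,-22,-15,-5,-9,-19,-12,-14,-7,-1,-8,1,0]
-8<-1: swap(9,10), lo=10 mid=11 ⇒ [-20,-22,-15,-5,-9,-19,-12,-14,-7,-8,-1,1,0]
done. lo=10 hi=10; v=[-20,-22,-15,-5,-9,-19,-12,-14,-7,-8,-1,1,0]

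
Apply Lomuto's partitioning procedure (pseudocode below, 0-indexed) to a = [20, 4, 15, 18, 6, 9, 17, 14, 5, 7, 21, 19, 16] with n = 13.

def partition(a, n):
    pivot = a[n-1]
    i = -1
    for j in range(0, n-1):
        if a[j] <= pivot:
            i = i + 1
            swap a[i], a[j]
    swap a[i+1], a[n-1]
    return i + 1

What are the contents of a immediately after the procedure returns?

[4, 15, 6, 9, 14, 5, 7, 16, 18, 17, 21, 19, 20]

pivot = a[12] = 16; i = -1
j=0: a[0]=20 > 16 → no swap
j=1: a[1]=4 ≤ 16 → i=0, swap a[0],a[1] → [4, 20, 15, 18, 6, 9, 17, 14, 5, 7, 21, 19, 16]
j=2: a[2]=15 ≤ 16 → i=1, swap a[1],a[2] → [4, 15, 20, 18, 6, 9, 17, 14, 5, 7, 21, 19, 16]
j=3: a[3]=18 > 16 → no swap
j=4: a[4]=6 ≤ 16 → i=2, swap a[2],a[4] → [4, 15, 6, 18, 20, 9, 17, 14, 5, 7, 21, 19, 16]
j=5: a[5]=9 ≤ 16 → i=3, swap a[3],a[5] → [4, 15, 6, 9, 20, 18, 17, 14, 5, 7, 21, 19, 16]
j=6: a[6]=17 > 16 → no swap
j=7: a[7]=14 ≤ 16 → i=4, swap a[4],a[7] → [4, 15, 6, 9, 14, 18, 17, 20, 5, 7, 21, 19, 16]
j=8: a[8]=5 ≤ 16 → i=5, swap a[5],a[8] → [4, 15, 6, 9, 14, 5, 17, 20, 18, 7, 21, 19, 16]
j=9: a[9]=7 ≤ 16 → i=6, swap a[6],a[9] → [4, 15, 6, 9, 14, 5, 7, 20, 18, 17, 21, 19, 16]
j=10: a[10]=21 > 16 → no swap
j=11: a[11]=19 > 16 → no swap
final swap a[7],a[12] → [4, 15, 6, 9, 14, 5, 7, 16, 18, 17, 21, 19, 20]; return 7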